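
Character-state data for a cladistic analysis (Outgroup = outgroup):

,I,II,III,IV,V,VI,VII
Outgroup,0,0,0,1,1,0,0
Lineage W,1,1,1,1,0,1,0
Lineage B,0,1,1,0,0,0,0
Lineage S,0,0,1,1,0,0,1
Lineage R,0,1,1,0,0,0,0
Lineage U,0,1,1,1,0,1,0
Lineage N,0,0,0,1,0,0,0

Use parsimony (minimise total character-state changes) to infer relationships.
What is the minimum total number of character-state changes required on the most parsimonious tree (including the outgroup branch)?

Character polarity is set by the outgroup: the derived state is whichever differs from the outgroup's state, so for IV, V the derived state is '0', and for the remaining characters it is '1'.
I: derived state '1' in Lineage W only — an autapomorphy, so it tells us nothing about relationships among taxa.
II: derived state '1' in Lineage B, Lineage R, Lineage U, and Lineage W only — synapomorphy for {Lineage B, Lineage R, Lineage U, Lineage W}.
III (derived state '1') is shared by Lineage B, Lineage R, Lineage S, Lineage U, and Lineage W — a synapomorphy uniting that clade.
IV (derived state '0') is shared by Lineage B and Lineage R — a synapomorphy uniting that clade.
All ingroup taxa share the derived state '0' for V; it defines the ingroup but does not resolve relationships within it.
VI: derived state '1' in Lineage U and Lineage W only — synapomorphy for {Lineage U, Lineage W}.
VII: derived state '1' in Lineage S only — an autapomorphy, so it tells us nothing about relationships among taxa.
Most parsimonious ingroup topology: ((((Lineage W,Lineage U),(Lineage B,Lineage R)),Lineage S),Lineage N).
Changes per character on this tree: I: 1; II: 1; III: 1; IV: 1; V: 1; VI: 1; VII: 1.
Total = 7.

7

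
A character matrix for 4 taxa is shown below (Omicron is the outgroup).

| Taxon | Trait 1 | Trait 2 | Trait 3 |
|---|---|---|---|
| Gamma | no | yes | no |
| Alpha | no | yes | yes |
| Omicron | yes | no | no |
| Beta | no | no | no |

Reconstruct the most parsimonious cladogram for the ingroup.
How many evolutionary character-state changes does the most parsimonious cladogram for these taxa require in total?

Character polarity is set by the outgroup: the derived state is whichever differs from the outgroup's state, so for Trait 1 the derived state is 'no', and for the remaining characters it is 'yes'.
All ingroup taxa share the derived state 'no' for Trait 1; it defines the ingroup but does not resolve relationships within it.
Trait 2 (derived state 'yes') is shared by Alpha and Gamma — a synapomorphy uniting that clade.
Trait 3: derived state 'yes' in Alpha only — an autapomorphy, so it tells us nothing about relationships among taxa.
Most parsimonious ingroup topology: (Beta,(Gamma,Alpha)).
Changes per character on this tree: Trait 1: 1; Trait 2: 1; Trait 3: 1.
Total = 3.

3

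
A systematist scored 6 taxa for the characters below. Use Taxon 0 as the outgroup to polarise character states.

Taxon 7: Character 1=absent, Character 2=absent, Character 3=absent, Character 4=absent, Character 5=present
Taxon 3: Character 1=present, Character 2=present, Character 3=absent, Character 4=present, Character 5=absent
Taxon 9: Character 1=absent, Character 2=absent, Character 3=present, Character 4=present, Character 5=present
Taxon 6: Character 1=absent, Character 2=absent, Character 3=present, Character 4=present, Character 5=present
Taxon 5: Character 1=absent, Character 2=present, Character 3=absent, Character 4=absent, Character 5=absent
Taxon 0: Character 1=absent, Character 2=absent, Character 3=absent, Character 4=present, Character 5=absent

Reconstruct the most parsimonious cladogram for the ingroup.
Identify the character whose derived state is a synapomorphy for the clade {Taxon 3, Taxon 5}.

Character polarity is set by the outgroup: the derived state is whichever differs from the outgroup's state, so for Character 4 the derived state is 'absent', and for the remaining characters it is 'present'.
Character 1 (derived state 'present') is unique to Taxon 3 (autapomorphy; uninformative for grouping).
Only Taxon 3 and Taxon 5 show the derived state 'present' for Character 2, supporting them as a clade.
Character 3 (derived state 'present') is shared by Taxon 6 and Taxon 9 — a synapomorphy uniting that clade.
Character 4 groups Taxon 5 and Taxon 7, which is incompatible with the clades supported by the remaining characters; treating it as convergent (homoplasy) costs fewer steps than any alternative tree.
Only Taxon 6, Taxon 7, and Taxon 9 show the derived state 'present' for Character 5, supporting them as a clade.
Most parsimonious ingroup topology: (((Taxon 6,Taxon 9),Taxon 7),(Taxon 5,Taxon 3)).
The clade {Taxon 3, Taxon 5} is supported by Character 2: its derived state 'present' occurs in exactly those taxa and in no other taxon (including the outgroup).

Character 2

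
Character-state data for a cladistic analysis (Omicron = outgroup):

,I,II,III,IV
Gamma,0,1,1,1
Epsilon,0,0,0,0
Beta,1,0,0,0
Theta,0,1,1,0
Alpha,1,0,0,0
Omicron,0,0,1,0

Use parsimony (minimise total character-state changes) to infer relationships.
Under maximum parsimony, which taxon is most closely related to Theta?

Character polarity is set by the outgroup: the derived state is whichever differs from the outgroup's state, so for III the derived state is '0', and for the remaining characters it is '1'.
I: derived state '1' in Alpha and Beta only — synapomorphy for {Alpha, Beta}.
II (derived state '1') is shared by Gamma and Theta — a synapomorphy uniting that clade.
Only Alpha, Beta, and Epsilon show the derived state '0' for III, supporting them as a clade.
IV: derived state '1' in Gamma only — an autapomorphy, so it tells us nothing about relationships among taxa.
Most parsimonious ingroup topology: ((Gamma,Theta),(Epsilon,(Beta,Alpha))).
Theta and Gamma form a cherry on this tree, so they are sister taxa.

Gamma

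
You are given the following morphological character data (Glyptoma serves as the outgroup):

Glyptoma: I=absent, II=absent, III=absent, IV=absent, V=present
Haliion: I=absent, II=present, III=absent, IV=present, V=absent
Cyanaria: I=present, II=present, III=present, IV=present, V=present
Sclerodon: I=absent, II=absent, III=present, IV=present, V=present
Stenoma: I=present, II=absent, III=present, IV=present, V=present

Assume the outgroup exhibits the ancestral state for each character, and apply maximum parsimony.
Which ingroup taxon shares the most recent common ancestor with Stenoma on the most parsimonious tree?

Character polarity is set by the outgroup: the derived state is whichever differs from the outgroup's state, so for V the derived state is 'absent', and for the remaining characters it is 'present'.
Only Cyanaria and Stenoma show the derived state 'present' for I, supporting them as a clade.
II (state 'present') occurs in Cyanaria and Haliion but conflicts with the nesting implied by the other characters — most parsimoniously interpreted as homoplasy.
III: derived state 'present' in Cyanaria, Sclerodon, and Stenoma only — synapomorphy for {Cyanaria, Sclerodon, Stenoma}.
IV (derived state 'present') is shared by all ingroup taxa — unites the whole ingroup.
V: derived state 'absent' in Haliion only — an autapomorphy, so it tells us nothing about relationships among taxa.
Most parsimonious ingroup topology: (Haliion,((Cyanaria,Stenoma),Sclerodon)).
Stenoma and Cyanaria form a cherry on this tree, so they are sister taxa.

Cyanaria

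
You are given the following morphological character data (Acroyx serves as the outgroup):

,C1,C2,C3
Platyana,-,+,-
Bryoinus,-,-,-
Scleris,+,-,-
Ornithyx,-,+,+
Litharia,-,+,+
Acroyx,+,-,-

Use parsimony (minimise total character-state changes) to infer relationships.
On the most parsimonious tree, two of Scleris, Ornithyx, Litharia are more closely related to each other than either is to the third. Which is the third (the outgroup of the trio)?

Scleris

Character polarity is set by the outgroup: the derived state is whichever differs from the outgroup's state, so for C1 the derived state is '-', and for the remaining characters it is '+'.
C1 (derived state '-') is shared by Bryoinus, Litharia, Ornithyx, and Platyana — a synapomorphy uniting that clade.
C2: derived state '+' in Litharia, Ornithyx, and Platyana only — synapomorphy for {Litharia, Ornithyx, Platyana}.
C3 (derived state '+') is shared by Litharia and Ornithyx — a synapomorphy uniting that clade.
Most parsimonious ingroup topology: ((((Litharia,Ornithyx),Platyana),Bryoinus),Scleris).
Litharia and Ornithyx share a more recent common ancestor with each other than either does with Scleris, so Scleris is the least closely related of the three.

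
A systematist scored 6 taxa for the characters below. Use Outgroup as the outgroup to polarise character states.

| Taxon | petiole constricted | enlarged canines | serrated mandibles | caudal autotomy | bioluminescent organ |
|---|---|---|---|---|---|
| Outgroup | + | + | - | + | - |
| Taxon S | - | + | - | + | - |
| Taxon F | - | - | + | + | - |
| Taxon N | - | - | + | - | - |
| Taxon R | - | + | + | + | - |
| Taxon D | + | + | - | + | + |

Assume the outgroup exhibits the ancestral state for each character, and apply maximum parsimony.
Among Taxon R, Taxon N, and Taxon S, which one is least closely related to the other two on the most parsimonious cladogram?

Character polarity is set by the outgroup: the derived state is whichever differs from the outgroup's state, so for petiole constricted, enlarged canines, caudal autotomy the derived state is '-', and for the remaining characters it is '+'.
petiole constricted (derived state '-') is shared by Taxon F, Taxon N, Taxon R, and Taxon S — a synapomorphy uniting that clade.
enlarged canines: derived state '-' in Taxon F and Taxon N only — synapomorphy for {Taxon F, Taxon N}.
serrated mandibles (derived state '+') is shared by Taxon F, Taxon N, and Taxon R — a synapomorphy uniting that clade.
caudal autotomy (derived state '-') is unique to Taxon N (autapomorphy; uninformative for grouping).
bioluminescent organ (derived state '+') is unique to Taxon D (autapomorphy; uninformative for grouping).
Most parsimonious ingroup topology: ((Taxon S,((Taxon F,Taxon N),Taxon R)),Taxon D).
Taxon N and Taxon R share a more recent common ancestor with each other than either does with Taxon S, so Taxon S is the least closely related of the three.

Taxon S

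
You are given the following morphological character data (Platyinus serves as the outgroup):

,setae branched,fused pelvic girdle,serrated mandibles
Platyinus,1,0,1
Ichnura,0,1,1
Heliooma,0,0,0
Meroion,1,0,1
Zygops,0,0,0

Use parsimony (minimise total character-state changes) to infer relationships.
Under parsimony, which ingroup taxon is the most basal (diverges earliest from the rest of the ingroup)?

Character polarity is set by the outgroup: the derived state is whichever differs from the outgroup's state, so for setae branched, serrated mandibles the derived state is '0', and for the remaining characters it is '1'.
setae branched: derived state '0' in Heliooma, Ichnura, and Zygops only — synapomorphy for {Heliooma, Ichnura, Zygops}.
fused pelvic girdle: derived state '1' in Ichnura only — an autapomorphy, so it tells us nothing about relationships among taxa.
Only Heliooma and Zygops show the derived state '0' for serrated mandibles, supporting them as a clade.
Most parsimonious ingroup topology: ((Ichnura,(Heliooma,Zygops)),Meroion).
Meroion is sister to the clade containing all other ingroup taxa, so it is the earliest-diverging (most basal) ingroup lineage.

Meroion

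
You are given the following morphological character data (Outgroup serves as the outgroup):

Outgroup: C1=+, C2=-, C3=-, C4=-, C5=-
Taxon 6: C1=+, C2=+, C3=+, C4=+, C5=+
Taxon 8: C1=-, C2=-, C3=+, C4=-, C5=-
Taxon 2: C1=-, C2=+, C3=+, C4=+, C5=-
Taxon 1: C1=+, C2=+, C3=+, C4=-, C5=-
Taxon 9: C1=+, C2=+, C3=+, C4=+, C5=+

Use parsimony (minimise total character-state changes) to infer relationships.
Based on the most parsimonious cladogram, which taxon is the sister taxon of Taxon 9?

Taxon 6

Character polarity is set by the outgroup: the derived state is whichever differs from the outgroup's state, so for C1 the derived state is '-', and for the remaining characters it is '+'.
C1 (state '-') occurs in Taxon 2 and Taxon 8 but conflicts with the nesting implied by the other characters — most parsimoniously interpreted as homoplasy.
C2 (derived state '+') is shared by Taxon 1, Taxon 2, Taxon 6, and Taxon 9 — a synapomorphy uniting that clade.
C3 (derived state '+') is shared by all ingroup taxa — unites the whole ingroup.
C4 (derived state '+') is shared by Taxon 2, Taxon 6, and Taxon 9 — a synapomorphy uniting that clade.
C5 (derived state '+') is shared by Taxon 6 and Taxon 9 — a synapomorphy uniting that clade.
Most parsimonious ingroup topology: ((((Taxon 6,Taxon 9),Taxon 2),Taxon 1),Taxon 8).
Taxon 9 and Taxon 6 form a cherry on this tree, so they are sister taxa.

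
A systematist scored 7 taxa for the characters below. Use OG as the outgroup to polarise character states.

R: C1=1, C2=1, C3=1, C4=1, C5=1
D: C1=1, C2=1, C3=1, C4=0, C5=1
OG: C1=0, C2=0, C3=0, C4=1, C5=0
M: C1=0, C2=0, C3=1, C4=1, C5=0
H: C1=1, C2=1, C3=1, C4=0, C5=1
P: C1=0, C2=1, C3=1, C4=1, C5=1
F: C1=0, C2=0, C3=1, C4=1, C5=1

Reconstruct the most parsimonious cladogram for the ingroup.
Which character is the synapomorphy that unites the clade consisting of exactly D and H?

Character polarity is set by the outgroup: the derived state is whichever differs from the outgroup's state, so for C4 the derived state is '0', and for the remaining characters it is '1'.
C1 (derived state '1') is shared by D, H, and R — a synapomorphy uniting that clade.
C2: derived state '1' in D, H, P, and R only — synapomorphy for {D, H, P, R}.
C3 (derived state '1') is shared by all ingroup taxa — unites the whole ingroup.
C4: derived state '0' in D and H only — synapomorphy for {D, H}.
Only D, F, H, P, and R show the derived state '1' for C5, supporting them as a clade.
Most parsimonious ingroup topology: (((((D,H),R),P),F),M).
The clade {D, H} is supported by C4: its derived state '0' occurs in exactly those taxa and in no other taxon (including the outgroup).

C4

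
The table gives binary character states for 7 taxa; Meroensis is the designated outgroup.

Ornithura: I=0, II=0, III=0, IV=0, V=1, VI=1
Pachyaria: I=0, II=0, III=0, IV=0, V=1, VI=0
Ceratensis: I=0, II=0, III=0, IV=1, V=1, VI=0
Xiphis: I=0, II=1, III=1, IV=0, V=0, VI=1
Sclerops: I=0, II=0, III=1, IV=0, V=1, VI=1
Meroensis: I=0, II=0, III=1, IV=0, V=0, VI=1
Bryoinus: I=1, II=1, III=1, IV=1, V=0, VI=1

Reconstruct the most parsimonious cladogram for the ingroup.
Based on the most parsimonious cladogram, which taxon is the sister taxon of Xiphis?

Character polarity is set by the outgroup: the derived state is whichever differs from the outgroup's state, so for III, VI the derived state is '0', and for the remaining characters it is '1'.
I: derived state '1' in Bryoinus only — an autapomorphy, so it tells us nothing about relationships among taxa.
II: derived state '1' in Bryoinus and Xiphis only — synapomorphy for {Bryoinus, Xiphis}.
III (derived state '0') is shared by Ceratensis, Ornithura, and Pachyaria — a synapomorphy uniting that clade.
IV (state '1') occurs in Bryoinus and Ceratensis but conflicts with the nesting implied by the other characters — most parsimoniously interpreted as homoplasy.
Only Ceratensis, Ornithura, Pachyaria, and Sclerops show the derived state '1' for V, supporting them as a clade.
VI (derived state '0') is shared by Ceratensis and Pachyaria — a synapomorphy uniting that clade.
Most parsimonious ingroup topology: ((Xiphis,Bryoinus),(((Pachyaria,Ceratensis),Ornithura),Sclerops)).
Xiphis and Bryoinus form a cherry on this tree, so they are sister taxa.

Bryoinus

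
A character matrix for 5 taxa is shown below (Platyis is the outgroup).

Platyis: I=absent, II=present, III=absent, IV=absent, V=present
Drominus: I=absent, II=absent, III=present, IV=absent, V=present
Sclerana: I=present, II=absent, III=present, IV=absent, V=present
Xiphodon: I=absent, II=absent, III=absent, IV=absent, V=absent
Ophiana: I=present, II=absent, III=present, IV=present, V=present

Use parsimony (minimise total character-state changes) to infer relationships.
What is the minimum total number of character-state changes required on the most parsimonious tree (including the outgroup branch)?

5

Character polarity is set by the outgroup: the derived state is whichever differs from the outgroup's state, so for II, V the derived state is 'absent', and for the remaining characters it is 'present'.
I: derived state 'present' in Ophiana and Sclerana only — synapomorphy for {Ophiana, Sclerana}.
II (derived state 'absent') is shared by all ingroup taxa — unites the whole ingroup.
Only Drominus, Ophiana, and Sclerana show the derived state 'present' for III, supporting them as a clade.
IV: derived state 'present' in Ophiana only — an autapomorphy, so it tells us nothing about relationships among taxa.
V: derived state 'absent' in Xiphodon only — an autapomorphy, so it tells us nothing about relationships among taxa.
Most parsimonious ingroup topology: ((Drominus,(Sclerana,Ophiana)),Xiphodon).
Changes per character on this tree: I: 1; II: 1; III: 1; IV: 1; V: 1.
Total = 5.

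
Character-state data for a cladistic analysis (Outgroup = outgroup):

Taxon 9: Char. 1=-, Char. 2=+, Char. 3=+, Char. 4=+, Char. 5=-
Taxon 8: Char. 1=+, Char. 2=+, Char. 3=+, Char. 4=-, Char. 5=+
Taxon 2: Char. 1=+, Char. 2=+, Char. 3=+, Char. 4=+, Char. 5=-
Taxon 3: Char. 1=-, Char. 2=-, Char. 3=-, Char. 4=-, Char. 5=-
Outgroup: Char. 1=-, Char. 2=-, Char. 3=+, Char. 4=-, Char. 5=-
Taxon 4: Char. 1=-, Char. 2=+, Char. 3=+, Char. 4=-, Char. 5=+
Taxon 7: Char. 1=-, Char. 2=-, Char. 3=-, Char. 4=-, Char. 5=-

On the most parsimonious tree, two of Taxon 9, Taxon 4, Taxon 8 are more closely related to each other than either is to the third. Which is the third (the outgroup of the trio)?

Taxon 9

Character polarity is set by the outgroup: the derived state is whichever differs from the outgroup's state, so for Char. 3 the derived state is '-', and for the remaining characters it is '+'.
Char. 1 (state '+') occurs in Taxon 2 and Taxon 8 but conflicts with the nesting implied by the other characters — most parsimoniously interpreted as homoplasy.
Only Taxon 2, Taxon 4, Taxon 8, and Taxon 9 show the derived state '+' for Char. 2, supporting them as a clade.
Char. 3 (derived state '-') is shared by Taxon 3 and Taxon 7 — a synapomorphy uniting that clade.
Only Taxon 2 and Taxon 9 show the derived state '+' for Char. 4, supporting them as a clade.
Char. 5: derived state '+' in Taxon 4 and Taxon 8 only — synapomorphy for {Taxon 4, Taxon 8}.
Most parsimonious ingroup topology: ((Taxon 7,Taxon 3),((Taxon 2,Taxon 9),(Taxon 4,Taxon 8))).
Taxon 4 and Taxon 8 share a more recent common ancestor with each other than either does with Taxon 9, so Taxon 9 is the least closely related of the three.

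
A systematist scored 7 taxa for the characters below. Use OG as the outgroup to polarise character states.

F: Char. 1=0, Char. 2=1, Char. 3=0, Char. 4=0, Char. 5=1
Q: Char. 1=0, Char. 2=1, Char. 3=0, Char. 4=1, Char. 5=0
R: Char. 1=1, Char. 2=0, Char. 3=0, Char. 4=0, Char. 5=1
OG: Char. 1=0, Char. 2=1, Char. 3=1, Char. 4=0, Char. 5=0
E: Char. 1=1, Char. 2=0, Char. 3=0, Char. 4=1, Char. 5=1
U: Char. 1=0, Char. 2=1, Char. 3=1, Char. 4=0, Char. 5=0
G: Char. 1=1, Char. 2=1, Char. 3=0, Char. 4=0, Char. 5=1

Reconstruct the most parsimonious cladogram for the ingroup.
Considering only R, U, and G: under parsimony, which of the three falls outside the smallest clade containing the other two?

Character polarity is set by the outgroup: the derived state is whichever differs from the outgroup's state, so for Char. 2, Char. 3 the derived state is '0', and for the remaining characters it is '1'.
Only E, G, and R show the derived state '1' for Char. 1, supporting them as a clade.
Only E and R show the derived state '0' for Char. 2, supporting them as a clade.
Only E, F, G, Q, and R show the derived state '0' for Char. 3, supporting them as a clade.
Char. 4 groups E and Q, which is incompatible with the clades supported by the remaining characters; treating it as convergent (homoplasy) costs fewer steps than any alternative tree.
Only E, F, G, and R show the derived state '1' for Char. 5, supporting them as a clade.
Most parsimonious ingroup topology: (U,(((G,(R,E)),F),Q)).
G and R share a more recent common ancestor with each other than either does with U, so U is the least closely related of the three.

U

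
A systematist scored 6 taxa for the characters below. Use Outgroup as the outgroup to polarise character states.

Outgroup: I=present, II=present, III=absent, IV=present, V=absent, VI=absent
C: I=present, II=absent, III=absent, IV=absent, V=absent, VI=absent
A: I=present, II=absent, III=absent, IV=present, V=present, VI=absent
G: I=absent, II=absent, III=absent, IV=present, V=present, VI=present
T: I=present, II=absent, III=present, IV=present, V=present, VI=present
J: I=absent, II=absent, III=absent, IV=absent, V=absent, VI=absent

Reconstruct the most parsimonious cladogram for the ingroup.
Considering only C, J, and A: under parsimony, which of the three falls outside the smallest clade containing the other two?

Character polarity is set by the outgroup: the derived state is whichever differs from the outgroup's state, so for I, II, IV the derived state is 'absent', and for the remaining characters it is 'present'.
I groups G and J, which is incompatible with the clades supported by the remaining characters; treating it as convergent (homoplasy) costs fewer steps than any alternative tree.
All ingroup taxa share the derived state 'absent' for II; it defines the ingroup but does not resolve relationships within it.
III (derived state 'present') is unique to T (autapomorphy; uninformative for grouping).
IV: derived state 'absent' in C and J only — synapomorphy for {C, J}.
Only A, G, and T show the derived state 'present' for V, supporting them as a clade.
VI (derived state 'present') is shared by G and T — a synapomorphy uniting that clade.
Most parsimonious ingroup topology: ((C,J),(A,(G,T))).
J and C share a more recent common ancestor with each other than either does with A, so A is the least closely related of the three.

A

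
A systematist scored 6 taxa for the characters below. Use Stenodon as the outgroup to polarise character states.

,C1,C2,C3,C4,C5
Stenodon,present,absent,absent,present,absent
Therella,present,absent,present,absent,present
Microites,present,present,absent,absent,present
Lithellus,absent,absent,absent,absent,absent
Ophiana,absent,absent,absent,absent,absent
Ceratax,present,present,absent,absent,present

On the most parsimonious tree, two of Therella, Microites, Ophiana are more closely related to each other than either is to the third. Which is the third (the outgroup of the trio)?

Ophiana

Character polarity is set by the outgroup: the derived state is whichever differs from the outgroup's state, so for C1, C4 the derived state is 'absent', and for the remaining characters it is 'present'.
Only Lithellus and Ophiana show the derived state 'absent' for C1, supporting them as a clade.
C2: derived state 'present' in Ceratax and Microites only — synapomorphy for {Ceratax, Microites}.
C3: derived state 'present' in Therella only — an autapomorphy, so it tells us nothing about relationships among taxa.
All ingroup taxa share the derived state 'absent' for C4; it defines the ingroup but does not resolve relationships within it.
C5: derived state 'present' in Ceratax, Microites, and Therella only — synapomorphy for {Ceratax, Microites, Therella}.
Most parsimonious ingroup topology: ((Lithellus,Ophiana),((Ceratax,Microites),Therella)).
Microites and Therella share a more recent common ancestor with each other than either does with Ophiana, so Ophiana is the least closely related of the three.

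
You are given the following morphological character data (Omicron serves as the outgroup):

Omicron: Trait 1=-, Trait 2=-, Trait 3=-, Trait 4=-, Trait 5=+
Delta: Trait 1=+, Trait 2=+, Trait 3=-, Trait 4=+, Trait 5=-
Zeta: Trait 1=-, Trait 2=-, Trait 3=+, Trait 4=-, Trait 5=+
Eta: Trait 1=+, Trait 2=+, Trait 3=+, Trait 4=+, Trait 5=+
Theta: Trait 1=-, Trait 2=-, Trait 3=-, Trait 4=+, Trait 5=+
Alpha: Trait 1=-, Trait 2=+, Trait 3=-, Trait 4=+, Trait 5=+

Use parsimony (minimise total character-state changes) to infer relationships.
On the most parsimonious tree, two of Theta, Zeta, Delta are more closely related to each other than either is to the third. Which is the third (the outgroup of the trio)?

Character polarity is set by the outgroup: the derived state is whichever differs from the outgroup's state, so for Trait 5 the derived state is '-', and for the remaining characters it is '+'.
Trait 1: derived state '+' in Delta and Eta only — synapomorphy for {Delta, Eta}.
Trait 2 (derived state '+') is shared by Alpha, Delta, and Eta — a synapomorphy uniting that clade.
Trait 3 (state '+') occurs in Eta and Zeta but conflicts with the nesting implied by the other characters — most parsimoniously interpreted as homoplasy.
Trait 4 (derived state '+') is shared by Alpha, Delta, Eta, and Theta — a synapomorphy uniting that clade.
Trait 5 (derived state '-') is unique to Delta (autapomorphy; uninformative for grouping).
Most parsimonious ingroup topology: ((((Delta,Eta),Alpha),Theta),Zeta).
Theta and Delta share a more recent common ancestor with each other than either does with Zeta, so Zeta is the least closely related of the three.

Zeta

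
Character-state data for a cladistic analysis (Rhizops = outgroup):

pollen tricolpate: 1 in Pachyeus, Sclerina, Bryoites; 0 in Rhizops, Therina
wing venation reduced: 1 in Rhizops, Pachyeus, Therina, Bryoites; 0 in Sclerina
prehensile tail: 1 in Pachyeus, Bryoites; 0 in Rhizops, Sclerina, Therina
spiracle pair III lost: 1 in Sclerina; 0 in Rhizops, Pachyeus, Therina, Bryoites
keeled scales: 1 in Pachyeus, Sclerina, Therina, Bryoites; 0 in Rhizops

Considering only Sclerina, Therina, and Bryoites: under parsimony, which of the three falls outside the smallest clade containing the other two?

Therina

Character polarity is set by the outgroup: the derived state is whichever differs from the outgroup's state, so for wing venation reduced the derived state is '0', and for the remaining characters it is '1'.
pollen tricolpate: derived state '1' in Bryoites, Pachyeus, and Sclerina only — synapomorphy for {Bryoites, Pachyeus, Sclerina}.
wing venation reduced (derived state '0') is unique to Sclerina (autapomorphy; uninformative for grouping).
prehensile tail (derived state '1') is shared by Bryoites and Pachyeus — a synapomorphy uniting that clade.
spiracle pair III lost (derived state '1') is unique to Sclerina (autapomorphy; uninformative for grouping).
All ingroup taxa share the derived state '1' for keeled scales; it defines the ingroup but does not resolve relationships within it.
Most parsimonious ingroup topology: (((Pachyeus,Bryoites),Sclerina),Therina).
Sclerina and Bryoites share a more recent common ancestor with each other than either does with Therina, so Therina is the least closely related of the three.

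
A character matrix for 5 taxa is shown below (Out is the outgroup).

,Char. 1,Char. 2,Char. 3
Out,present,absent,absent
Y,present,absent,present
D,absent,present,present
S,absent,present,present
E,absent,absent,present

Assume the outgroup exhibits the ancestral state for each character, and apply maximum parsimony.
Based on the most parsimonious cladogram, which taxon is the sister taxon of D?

S

Character polarity is set by the outgroup: the derived state is whichever differs from the outgroup's state, so for Char. 1 the derived state is 'absent', and for the remaining characters it is 'present'.
Char. 1 (derived state 'absent') is shared by D, E, and S — a synapomorphy uniting that clade.
Char. 2: derived state 'present' in D and S only — synapomorphy for {D, S}.
Char. 3 (derived state 'present') is shared by all ingroup taxa — unites the whole ingroup.
Most parsimonious ingroup topology: (Y,((D,S),E)).
D and S form a cherry on this tree, so they are sister taxa.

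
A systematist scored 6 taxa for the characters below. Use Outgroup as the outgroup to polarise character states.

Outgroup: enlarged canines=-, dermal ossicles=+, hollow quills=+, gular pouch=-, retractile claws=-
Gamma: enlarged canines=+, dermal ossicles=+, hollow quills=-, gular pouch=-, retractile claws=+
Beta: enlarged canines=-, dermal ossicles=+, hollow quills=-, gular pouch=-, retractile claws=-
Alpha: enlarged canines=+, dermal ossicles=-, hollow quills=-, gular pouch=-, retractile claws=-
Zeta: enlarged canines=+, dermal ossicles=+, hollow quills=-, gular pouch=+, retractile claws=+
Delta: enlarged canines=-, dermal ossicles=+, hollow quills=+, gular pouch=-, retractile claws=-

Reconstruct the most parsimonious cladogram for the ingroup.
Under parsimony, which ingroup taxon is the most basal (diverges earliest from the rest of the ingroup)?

Character polarity is set by the outgroup: the derived state is whichever differs from the outgroup's state, so for dermal ossicles, hollow quills the derived state is '-', and for the remaining characters it is '+'.
enlarged canines (derived state '+') is shared by Alpha, Gamma, and Zeta — a synapomorphy uniting that clade.
dermal ossicles: derived state '-' in Alpha only — an autapomorphy, so it tells us nothing about relationships among taxa.
Only Alpha, Beta, Gamma, and Zeta show the derived state '-' for hollow quills, supporting them as a clade.
gular pouch (derived state '+') is unique to Zeta (autapomorphy; uninformative for grouping).
retractile claws (derived state '+') is shared by Gamma and Zeta — a synapomorphy uniting that clade.
Most parsimonious ingroup topology: ((((Gamma,Zeta),Alpha),Beta),Delta).
Delta is sister to the clade containing all other ingroup taxa, so it is the earliest-diverging (most basal) ingroup lineage.

Delta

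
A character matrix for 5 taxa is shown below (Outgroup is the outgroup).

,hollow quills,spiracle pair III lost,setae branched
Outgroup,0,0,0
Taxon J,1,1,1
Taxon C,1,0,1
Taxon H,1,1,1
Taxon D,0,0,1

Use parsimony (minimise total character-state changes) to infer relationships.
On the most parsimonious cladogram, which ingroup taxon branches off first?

The outgroup has state '0' for every character, so '1' is the derived state throughout.
hollow quills (derived state '1') is shared by Taxon C, Taxon H, and Taxon J — a synapomorphy uniting that clade.
spiracle pair III lost (derived state '1') is shared by Taxon H and Taxon J — a synapomorphy uniting that clade.
setae branched (derived state '1') is shared by all ingroup taxa — unites the whole ingroup.
Most parsimonious ingroup topology: (((Taxon J,Taxon H),Taxon C),Taxon D).
Taxon D is sister to the clade containing all other ingroup taxa, so it is the earliest-diverging (most basal) ingroup lineage.

Taxon D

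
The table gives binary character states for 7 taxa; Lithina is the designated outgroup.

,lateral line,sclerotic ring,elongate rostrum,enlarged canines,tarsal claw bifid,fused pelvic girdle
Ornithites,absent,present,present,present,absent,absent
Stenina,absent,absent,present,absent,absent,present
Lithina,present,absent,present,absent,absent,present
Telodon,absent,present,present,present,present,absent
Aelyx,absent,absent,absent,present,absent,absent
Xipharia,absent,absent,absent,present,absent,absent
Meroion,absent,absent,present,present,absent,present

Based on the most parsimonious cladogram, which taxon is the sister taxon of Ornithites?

Character polarity is set by the outgroup: the derived state is whichever differs from the outgroup's state, so for lateral line, elongate rostrum, fused pelvic girdle the derived state is 'absent', and for the remaining characters it is 'present'.
lateral line (derived state 'absent') is shared by all ingroup taxa — unites the whole ingroup.
sclerotic ring (derived state 'present') is shared by Ornithites and Telodon — a synapomorphy uniting that clade.
Only Aelyx and Xipharia show the derived state 'absent' for elongate rostrum, supporting them as a clade.
enlarged canines (derived state 'present') is shared by Aelyx, Meroion, Ornithites, Telodon, and Xipharia — a synapomorphy uniting that clade.
tarsal claw bifid: derived state 'present' in Telodon only — an autapomorphy, so it tells us nothing about relationships among taxa.
fused pelvic girdle: derived state 'absent' in Aelyx, Ornithites, Telodon, and Xipharia only — synapomorphy for {Aelyx, Ornithites, Telodon, Xipharia}.
Most parsimonious ingroup topology: (Stenina,(((Aelyx,Xipharia),(Telodon,Ornithites)),Meroion)).
Ornithites and Telodon form a cherry on this tree, so they are sister taxa.

Telodon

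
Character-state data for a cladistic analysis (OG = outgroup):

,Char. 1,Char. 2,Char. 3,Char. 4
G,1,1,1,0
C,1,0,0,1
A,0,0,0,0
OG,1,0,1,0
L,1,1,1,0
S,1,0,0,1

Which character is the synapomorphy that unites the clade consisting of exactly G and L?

Char. 2

Character polarity is set by the outgroup: the derived state is whichever differs from the outgroup's state, so for Char. 1, Char. 3 the derived state is '0', and for the remaining characters it is '1'.
Char. 1 (derived state '0') is unique to A (autapomorphy; uninformative for grouping).
Char. 2: derived state '1' in G and L only — synapomorphy for {G, L}.
Char. 3: derived state '0' in A, C, and S only — synapomorphy for {A, C, S}.
Only C and S show the derived state '1' for Char. 4, supporting them as a clade.
Most parsimonious ingroup topology: ((G,L),((C,S),A)).
The clade {G, L} is supported by Char. 2: its derived state '1' occurs in exactly those taxa and in no other taxon (including the outgroup).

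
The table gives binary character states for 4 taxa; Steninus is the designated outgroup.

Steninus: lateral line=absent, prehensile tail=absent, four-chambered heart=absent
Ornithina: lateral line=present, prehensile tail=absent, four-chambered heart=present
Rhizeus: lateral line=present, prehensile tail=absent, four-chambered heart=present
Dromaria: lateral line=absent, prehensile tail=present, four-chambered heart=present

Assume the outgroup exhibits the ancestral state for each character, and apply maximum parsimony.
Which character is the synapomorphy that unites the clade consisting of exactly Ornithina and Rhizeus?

lateral line

The outgroup has state 'absent' for every character, so 'present' is the derived state throughout.
lateral line: derived state 'present' in Ornithina and Rhizeus only — synapomorphy for {Ornithina, Rhizeus}.
prehensile tail (derived state 'present') is unique to Dromaria (autapomorphy; uninformative for grouping).
four-chambered heart (derived state 'present') is shared by all ingroup taxa — unites the whole ingroup.
Most parsimonious ingroup topology: ((Ornithina,Rhizeus),Dromaria).
The clade {Ornithina, Rhizeus} is supported by lateral line: its derived state 'present' occurs in exactly those taxa and in no other taxon (including the outgroup).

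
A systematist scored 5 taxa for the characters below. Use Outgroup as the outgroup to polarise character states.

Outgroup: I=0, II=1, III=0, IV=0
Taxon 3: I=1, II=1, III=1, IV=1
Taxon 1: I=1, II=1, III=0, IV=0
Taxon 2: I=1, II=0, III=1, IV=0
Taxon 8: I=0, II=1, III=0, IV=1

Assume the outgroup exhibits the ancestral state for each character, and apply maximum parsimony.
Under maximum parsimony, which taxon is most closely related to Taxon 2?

Taxon 3

Character polarity is set by the outgroup: the derived state is whichever differs from the outgroup's state, so for II the derived state is '0', and for the remaining characters it is '1'.
I: derived state '1' in Taxon 1, Taxon 2, and Taxon 3 only — synapomorphy for {Taxon 1, Taxon 2, Taxon 3}.
II: derived state '0' in Taxon 2 only — an autapomorphy, so it tells us nothing about relationships among taxa.
III: derived state '1' in Taxon 2 and Taxon 3 only — synapomorphy for {Taxon 2, Taxon 3}.
IV groups Taxon 3 and Taxon 8, which is incompatible with the clades supported by the remaining characters; treating it as convergent (homoplasy) costs fewer steps than any alternative tree.
Most parsimonious ingroup topology: (((Taxon 3,Taxon 2),Taxon 1),Taxon 8).
Taxon 2 and Taxon 3 form a cherry on this tree, so they are sister taxa.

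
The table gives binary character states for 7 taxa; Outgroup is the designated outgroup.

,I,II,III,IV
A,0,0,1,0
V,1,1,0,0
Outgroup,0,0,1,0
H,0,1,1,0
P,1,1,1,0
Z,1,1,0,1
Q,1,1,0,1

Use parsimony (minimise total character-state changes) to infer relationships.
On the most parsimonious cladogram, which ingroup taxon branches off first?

Character polarity is set by the outgroup: the derived state is whichever differs from the outgroup's state, so for III the derived state is '0', and for the remaining characters it is '1'.
I (derived state '1') is shared by P, Q, V, and Z — a synapomorphy uniting that clade.
II (derived state '1') is shared by H, P, Q, V, and Z — a synapomorphy uniting that clade.
Only Q, V, and Z show the derived state '0' for III, supporting them as a clade.
Only Q and Z show the derived state '1' for IV, supporting them as a clade.
Most parsimonious ingroup topology: (((((Z,Q),V),P),H),A).
A is sister to the clade containing all other ingroup taxa, so it is the earliest-diverging (most basal) ingroup lineage.

A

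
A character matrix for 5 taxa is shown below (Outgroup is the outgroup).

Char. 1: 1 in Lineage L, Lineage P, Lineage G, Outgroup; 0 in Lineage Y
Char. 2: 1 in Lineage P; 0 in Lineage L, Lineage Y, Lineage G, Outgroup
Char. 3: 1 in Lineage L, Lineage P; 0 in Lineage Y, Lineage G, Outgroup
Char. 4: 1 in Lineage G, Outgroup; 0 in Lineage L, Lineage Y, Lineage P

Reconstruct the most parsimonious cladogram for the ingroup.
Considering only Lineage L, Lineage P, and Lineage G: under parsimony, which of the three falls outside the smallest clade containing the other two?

Character polarity is set by the outgroup: the derived state is whichever differs from the outgroup's state, so for Char. 1, Char. 4 the derived state is '0', and for the remaining characters it is '1'.
Char. 1: derived state '0' in Lineage Y only — an autapomorphy, so it tells us nothing about relationships among taxa.
Char. 2: derived state '1' in Lineage P only — an autapomorphy, so it tells us nothing about relationships among taxa.
Only Lineage L and Lineage P show the derived state '1' for Char. 3, supporting them as a clade.
Only Lineage L, Lineage P, and Lineage Y show the derived state '0' for Char. 4, supporting them as a clade.
Most parsimonious ingroup topology: (((Lineage P,Lineage L),Lineage Y),Lineage G).
Lineage P and Lineage L share a more recent common ancestor with each other than either does with Lineage G, so Lineage G is the least closely related of the three.

Lineage G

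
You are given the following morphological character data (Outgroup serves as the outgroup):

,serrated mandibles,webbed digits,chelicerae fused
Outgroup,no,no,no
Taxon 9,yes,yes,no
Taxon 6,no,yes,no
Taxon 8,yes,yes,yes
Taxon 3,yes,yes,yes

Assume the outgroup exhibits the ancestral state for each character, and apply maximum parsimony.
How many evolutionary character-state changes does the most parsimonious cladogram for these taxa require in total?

3

The outgroup has state 'no' for every character, so 'yes' is the derived state throughout.
Only Taxon 3, Taxon 8, and Taxon 9 show the derived state 'yes' for serrated mandibles, supporting them as a clade.
webbed digits (derived state 'yes') is shared by all ingroup taxa — unites the whole ingroup.
Only Taxon 3 and Taxon 8 show the derived state 'yes' for chelicerae fused, supporting them as a clade.
Most parsimonious ingroup topology: ((Taxon 9,(Taxon 8,Taxon 3)),Taxon 6).
Changes per character on this tree: serrated mandibles: 1; webbed digits: 1; chelicerae fused: 1.
Total = 3.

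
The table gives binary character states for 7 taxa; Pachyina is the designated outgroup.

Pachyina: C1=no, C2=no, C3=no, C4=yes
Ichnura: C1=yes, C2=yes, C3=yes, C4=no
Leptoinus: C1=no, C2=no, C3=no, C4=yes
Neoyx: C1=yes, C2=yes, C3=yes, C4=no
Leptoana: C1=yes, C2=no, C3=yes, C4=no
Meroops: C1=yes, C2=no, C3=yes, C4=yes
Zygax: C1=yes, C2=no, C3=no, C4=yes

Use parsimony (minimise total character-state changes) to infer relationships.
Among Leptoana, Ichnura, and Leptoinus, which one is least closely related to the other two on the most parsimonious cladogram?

Character polarity is set by the outgroup: the derived state is whichever differs from the outgroup's state, so for C4 the derived state is 'no', and for the remaining characters it is 'yes'.
Only Ichnura, Leptoana, Meroops, Neoyx, and Zygax show the derived state 'yes' for C1, supporting them as a clade.
C2: derived state 'yes' in Ichnura and Neoyx only — synapomorphy for {Ichnura, Neoyx}.
C3: derived state 'yes' in Ichnura, Leptoana, Meroops, and Neoyx only — synapomorphy for {Ichnura, Leptoana, Meroops, Neoyx}.
C4 (derived state 'no') is shared by Ichnura, Leptoana, and Neoyx — a synapomorphy uniting that clade.
Most parsimonious ingroup topology: (((((Ichnura,Neoyx),Leptoana),Meroops),Zygax),Leptoinus).
Leptoana and Ichnura share a more recent common ancestor with each other than either does with Leptoinus, so Leptoinus is the least closely related of the three.

Leptoinus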